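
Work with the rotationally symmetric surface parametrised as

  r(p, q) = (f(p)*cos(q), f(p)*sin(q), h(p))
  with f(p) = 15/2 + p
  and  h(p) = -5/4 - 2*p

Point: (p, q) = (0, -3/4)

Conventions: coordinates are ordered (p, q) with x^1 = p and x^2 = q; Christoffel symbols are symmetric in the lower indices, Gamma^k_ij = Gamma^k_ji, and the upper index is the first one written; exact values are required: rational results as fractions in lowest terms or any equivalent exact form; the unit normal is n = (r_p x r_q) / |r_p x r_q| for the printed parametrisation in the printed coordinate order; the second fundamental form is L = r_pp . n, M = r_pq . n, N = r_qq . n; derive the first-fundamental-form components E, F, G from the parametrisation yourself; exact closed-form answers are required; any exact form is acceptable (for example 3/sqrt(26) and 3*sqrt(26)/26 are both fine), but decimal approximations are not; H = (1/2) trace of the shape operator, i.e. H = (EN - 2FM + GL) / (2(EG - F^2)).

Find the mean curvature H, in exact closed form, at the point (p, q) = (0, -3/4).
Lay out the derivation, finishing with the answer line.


f = 15/2, f' = 1, f'' = 0, h' = -2, h'' = 0
E = 5, F = 0, G = 225/4; answer radicand W^2 = 5
unnormalised second-form numerators: l = 0, m = 0, n = -15; L = l/sqrt(5), and similarly M = m/sqrt(W^2), N = n/sqrt(W^2)
H = (E*n - 2*F*m + G*l) / (2*(EG - F^2)*sqrt(W^2)); E*n - 2*F*m + G*l = -75, EG - F^2 = 1125/4, so H = (-2/15)/sqrt(5)

Answer: H = -2*sqrt(5)/75


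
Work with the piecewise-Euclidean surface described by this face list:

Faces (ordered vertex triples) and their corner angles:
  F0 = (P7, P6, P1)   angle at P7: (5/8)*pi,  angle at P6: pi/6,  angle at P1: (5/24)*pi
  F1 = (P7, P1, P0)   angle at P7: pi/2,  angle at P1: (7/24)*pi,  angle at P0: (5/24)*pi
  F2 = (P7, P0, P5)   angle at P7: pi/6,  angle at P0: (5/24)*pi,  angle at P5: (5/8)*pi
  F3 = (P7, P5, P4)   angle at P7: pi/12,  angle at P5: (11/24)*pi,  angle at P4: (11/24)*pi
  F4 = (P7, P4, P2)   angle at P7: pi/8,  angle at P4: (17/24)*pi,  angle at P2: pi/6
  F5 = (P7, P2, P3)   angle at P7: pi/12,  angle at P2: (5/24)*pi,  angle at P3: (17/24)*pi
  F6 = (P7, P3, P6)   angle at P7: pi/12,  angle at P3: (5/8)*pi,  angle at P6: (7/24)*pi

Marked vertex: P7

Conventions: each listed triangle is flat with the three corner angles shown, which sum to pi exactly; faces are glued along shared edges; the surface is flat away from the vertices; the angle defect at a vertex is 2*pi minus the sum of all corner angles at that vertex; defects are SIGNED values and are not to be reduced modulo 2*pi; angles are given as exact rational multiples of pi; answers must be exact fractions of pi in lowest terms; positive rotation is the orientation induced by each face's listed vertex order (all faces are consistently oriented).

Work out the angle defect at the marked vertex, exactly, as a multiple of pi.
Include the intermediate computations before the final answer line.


Sum of corner angles at P7: (5/3)*pi
defect = 2*pi - (5/3)*pi

Answer: defect(P7) = pi/3


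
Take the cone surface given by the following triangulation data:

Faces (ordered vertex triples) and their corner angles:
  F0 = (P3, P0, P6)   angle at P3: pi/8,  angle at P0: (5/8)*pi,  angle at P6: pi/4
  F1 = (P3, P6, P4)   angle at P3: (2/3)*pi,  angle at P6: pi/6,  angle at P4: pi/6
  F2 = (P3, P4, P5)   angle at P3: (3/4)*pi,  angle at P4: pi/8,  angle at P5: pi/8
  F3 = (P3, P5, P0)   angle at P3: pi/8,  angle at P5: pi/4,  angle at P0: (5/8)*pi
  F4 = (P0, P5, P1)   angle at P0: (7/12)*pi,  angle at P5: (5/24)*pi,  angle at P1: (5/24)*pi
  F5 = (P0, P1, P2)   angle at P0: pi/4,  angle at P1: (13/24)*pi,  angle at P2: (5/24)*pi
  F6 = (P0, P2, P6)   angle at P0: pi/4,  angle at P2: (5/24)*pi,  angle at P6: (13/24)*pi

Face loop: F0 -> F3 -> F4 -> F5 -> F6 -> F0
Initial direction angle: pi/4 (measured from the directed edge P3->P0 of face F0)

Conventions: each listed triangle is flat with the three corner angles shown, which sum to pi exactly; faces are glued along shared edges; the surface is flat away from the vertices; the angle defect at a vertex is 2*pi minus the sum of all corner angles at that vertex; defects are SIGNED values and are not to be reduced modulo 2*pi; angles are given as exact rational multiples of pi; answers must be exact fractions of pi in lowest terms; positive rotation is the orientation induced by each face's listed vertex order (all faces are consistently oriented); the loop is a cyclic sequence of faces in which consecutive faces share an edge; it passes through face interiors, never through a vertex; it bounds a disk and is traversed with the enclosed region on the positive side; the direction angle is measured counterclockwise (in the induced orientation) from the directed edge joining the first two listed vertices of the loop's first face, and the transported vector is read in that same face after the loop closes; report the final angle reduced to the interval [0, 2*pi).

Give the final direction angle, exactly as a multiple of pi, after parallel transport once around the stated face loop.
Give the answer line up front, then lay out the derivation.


Answer: final direction angle = (23/12)*pi

enclosed vertex P0: corner angles sum to (7/3)*pi, defect = 2*pi - (7/3)*pi = -pi/3
holonomy = initial angle + sum of enclosed defects (mod 2*pi), positive in the induced orientation
final angle = pi/4 - pi/3 = (23/12)*pi (mod 2*pi)


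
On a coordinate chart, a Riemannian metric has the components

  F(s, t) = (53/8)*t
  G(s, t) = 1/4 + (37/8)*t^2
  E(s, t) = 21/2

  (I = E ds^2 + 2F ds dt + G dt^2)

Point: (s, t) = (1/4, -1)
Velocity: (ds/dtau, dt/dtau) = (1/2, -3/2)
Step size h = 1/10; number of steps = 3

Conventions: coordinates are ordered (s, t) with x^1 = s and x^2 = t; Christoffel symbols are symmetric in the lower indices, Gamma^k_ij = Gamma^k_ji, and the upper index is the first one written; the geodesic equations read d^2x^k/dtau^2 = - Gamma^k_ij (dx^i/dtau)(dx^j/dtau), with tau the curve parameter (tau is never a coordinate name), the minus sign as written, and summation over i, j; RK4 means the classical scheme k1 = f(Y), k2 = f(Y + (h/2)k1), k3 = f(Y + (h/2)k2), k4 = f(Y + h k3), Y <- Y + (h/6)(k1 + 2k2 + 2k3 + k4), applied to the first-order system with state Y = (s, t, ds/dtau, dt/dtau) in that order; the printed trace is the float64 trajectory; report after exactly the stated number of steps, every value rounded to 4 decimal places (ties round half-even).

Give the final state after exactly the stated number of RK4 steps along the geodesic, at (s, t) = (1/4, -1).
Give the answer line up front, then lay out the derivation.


Answer: s = 0.3833, t = -1.3974, ds/dtau = 0.4041, dt/dtau = -1.1822

f(Y) = (ds/dtau, dt/dtau, -Gamma^s_ij Y'^i Y'^j, -Gamma^t_ij Y'^i Y'^j) with the Gammas evaluated at the stage position; h = 0.100000; intermediate values shown to 6 dp
step 0: s = 0.2500, t = -1.0000, ds/dtau = 0.5000, dt/dtau = -1.5000
step 1:
  k1: at (s, t) = (0.250000, -1.000000), (ds/dtau, dt/dtau) = (0.500000, -1.500000); Gamma_sss = 0.000000, Gamma_sst = 0.000000, Gamma_stt = 0.226981, Gamma_tss = 0.000000, Gamma_tst = 0.000000, Gamma_ttt = -0.640257; k1 = (0.500000, -1.500000, -0.510707, 1.440578)
  k2: at (s, t) = (0.275000, -1.075000), (ds/dtau, dt/dtau) = (0.474465, -1.427971); Gamma_sss = 0.000000, Gamma_sst = 0.000000, Gamma_stt = 0.206414, Gamma_tss = 0.000000, Gamma_tst = 0.000000, Gamma_ttt = -0.625911; k2 = (0.474465, -1.427971, -0.420898, 1.276295)
  k3: at (s, t) = (0.273723, -1.071399), (ds/dtau, dt/dtau) = (0.478955, -1.436185); Gamma_sss = 0.000000, Gamma_sst = 0.000000, Gamma_stt = 0.207347, Gamma_tss = 0.000000, Gamma_tst = 0.000000, Gamma_ttt = -0.626634; k3 = (0.478955, -1.436185, -0.427680, 1.292513)
  k4: at (s, t) = (0.297896, -1.143619), (ds/dtau, dt/dtau) = (0.457232, -1.370749); Gamma_sss = 0.000000, Gamma_sst = 0.000000, Gamma_stt = 0.189607, Gamma_tss = 0.000000, Gamma_tst = 0.000000, Gamma_ttt = -0.611647; k4 = (0.457232, -1.370749, -0.356262, 1.149255)
  Y <- Y + (h/6)(k1 + 2k2 + 2k3 + k4): s = 0.2977, t = -1.1433, ds/dtau = 0.4573, dt/dtau = -1.3712
step 2:
  k1: at (s, t) = (0.297735, -1.143318), (ds/dtau, dt/dtau) = (0.457265, -1.371209); Gamma_sss = 0.000000, Gamma_sst = 0.000000, Gamma_stt = 0.189677, Gamma_tss = 0.000000, Gamma_tst = 0.000000, Gamma_ttt = -0.611711; k1 = (0.457265, -1.371209, -0.356633, 1.150148)
  k2: at (s, t) = (0.320598, -1.211878), (ds/dtau, dt/dtau) = (0.439433, -1.313702); Gamma_sss = 0.000000, Gamma_sst = 0.000000, Gamma_stt = 0.174593, Gamma_tss = 0.000000, Gamma_tst = 0.000000, Gamma_ttt = -0.596831; k2 = (0.439433, -1.313702, -0.301315, 1.030018)
  k3: at (s, t) = (0.319706, -1.209003), (ds/dtau, dt/dtau) = (0.442199, -1.319708); Gamma_sss = 0.000000, Gamma_sst = 0.000000, Gamma_stt = 0.175194, Gamma_tss = 0.000000, Gamma_tst = 0.000000, Gamma_ttt = -0.597463; k3 = (0.442199, -1.319708, -0.305123, 1.040560)
  k4: at (s, t) = (0.341954, -1.275289), (ds/dtau, dt/dtau) = (0.426752, -1.267153); Gamma_sss = 0.000000, Gamma_sst = 0.000000, Gamma_stt = 0.162010, Gamma_tss = 0.000000, Gamma_tst = 0.000000, Gamma_ttt = -0.582794; k4 = (0.426752, -1.267153, -0.260135, 0.935778)
  Y <- Y + (h/6)(k1 + 2k2 + 2k3 + k4): s = 0.3419, t = -1.2751, ds/dtau = 0.4268, dt/dtau = -1.2674
step 3:
  k1: at (s, t) = (0.341856, -1.275071), (ds/dtau, dt/dtau) = (0.426771, -1.267424); Gamma_sss = 0.000000, Gamma_sst = 0.000000, Gamma_stt = 0.162051, Gamma_tss = 0.000000, Gamma_tst = 0.000000, Gamma_ttt = -0.582842; k1 = (0.426771, -1.267424, -0.260313, 0.936257)
  k2: at (s, t) = (0.363194, -1.338442), (ds/dtau, dt/dtau) = (0.413755, -1.220612); Gamma_sss = 0.000000, Gamma_sst = 0.000000, Gamma_stt = 0.150646, Gamma_tss = 0.000000, Gamma_tst = 0.000000, Gamma_ttt = -0.568751; k2 = (0.413755, -1.220612, -0.224446, 0.847378)
  k3: at (s, t) = (0.362544, -1.336101), (ds/dtau, dt/dtau) = (0.415548, -1.225056); Gamma_sss = 0.000000, Gamma_sst = 0.000000, Gamma_stt = 0.151048, Gamma_tss = 0.000000, Gamma_tst = 0.000000, Gamma_ttt = -0.569271; k3 = (0.415548, -1.225056, -0.226687, 0.854340)
  k4: at (s, t) = (0.383411, -1.397576), (ds/dtau, dt/dtau) = (0.404102, -1.181991); Gamma_sss = 0.000000, Gamma_sst = 0.000000, Gamma_stt = 0.140955, Gamma_tss = 0.000000, Gamma_tst = 0.000000, Gamma_ttt = -0.555676; k4 = (0.404102, -1.181991, -0.196929, 0.776336)
  Y <- Y + (h/6)(k1 + 2k2 + 2k3 + k4): s = 0.3833, t = -1.3974, ds/dtau = 0.4041, dt/dtau = -1.1822


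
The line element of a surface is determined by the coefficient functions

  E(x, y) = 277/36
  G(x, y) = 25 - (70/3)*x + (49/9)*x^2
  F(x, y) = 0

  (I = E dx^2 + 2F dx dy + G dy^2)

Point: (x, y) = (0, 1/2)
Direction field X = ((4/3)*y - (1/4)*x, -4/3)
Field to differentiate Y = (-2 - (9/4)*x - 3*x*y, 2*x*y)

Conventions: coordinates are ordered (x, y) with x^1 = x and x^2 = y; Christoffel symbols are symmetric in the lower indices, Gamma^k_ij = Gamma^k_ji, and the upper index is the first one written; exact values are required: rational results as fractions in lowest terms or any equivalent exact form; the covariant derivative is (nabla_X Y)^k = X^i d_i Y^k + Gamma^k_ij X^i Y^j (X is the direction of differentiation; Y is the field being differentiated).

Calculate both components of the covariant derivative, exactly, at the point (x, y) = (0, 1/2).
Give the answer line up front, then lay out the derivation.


Answer: (nabla_X Y)^x = -5/2, (nabla_X Y)^y = -26/45

E = 277/36, F = 0, G = 25 at the point
E_x = 0, E_y = 0, F_x = 0, F_y = 0, G_x = -70/3, G_y = 0
EG - F^2 = 6925/36;  g^inv = (36/6925) * [[25, 0], [0, 277/36]]
first-kind symbols [ij,l] = (1/2)(d_i g_jl + d_j g_il - d_l g_ij): [xx,x] = E_x/2 = 0, [xx,y] = F_x - E_y/2 = 0, [xy,x] = E_y/2 = 0, [xy,y] = G_x/2 = -35/3, [yy,x] = F_y - G_x/2 = 35/3, [yy,y] = G_y/2 = 0
Gamma^x_ij = (G*[ij,x] - F*[ij,y])/(EG - F^2), Gamma^y_ij = (E*[ij,y] - F*[ij,x])/(EG - F^2)
Gamma_xxx = 0, Gamma_xxy = 0, Gamma_xyy = 420/277, Gamma_yxx = 0, Gamma_yxy = -7/15, Gamma_yyy = 0
X = (2/3, -4/3), Y = (-2, 0) at the point


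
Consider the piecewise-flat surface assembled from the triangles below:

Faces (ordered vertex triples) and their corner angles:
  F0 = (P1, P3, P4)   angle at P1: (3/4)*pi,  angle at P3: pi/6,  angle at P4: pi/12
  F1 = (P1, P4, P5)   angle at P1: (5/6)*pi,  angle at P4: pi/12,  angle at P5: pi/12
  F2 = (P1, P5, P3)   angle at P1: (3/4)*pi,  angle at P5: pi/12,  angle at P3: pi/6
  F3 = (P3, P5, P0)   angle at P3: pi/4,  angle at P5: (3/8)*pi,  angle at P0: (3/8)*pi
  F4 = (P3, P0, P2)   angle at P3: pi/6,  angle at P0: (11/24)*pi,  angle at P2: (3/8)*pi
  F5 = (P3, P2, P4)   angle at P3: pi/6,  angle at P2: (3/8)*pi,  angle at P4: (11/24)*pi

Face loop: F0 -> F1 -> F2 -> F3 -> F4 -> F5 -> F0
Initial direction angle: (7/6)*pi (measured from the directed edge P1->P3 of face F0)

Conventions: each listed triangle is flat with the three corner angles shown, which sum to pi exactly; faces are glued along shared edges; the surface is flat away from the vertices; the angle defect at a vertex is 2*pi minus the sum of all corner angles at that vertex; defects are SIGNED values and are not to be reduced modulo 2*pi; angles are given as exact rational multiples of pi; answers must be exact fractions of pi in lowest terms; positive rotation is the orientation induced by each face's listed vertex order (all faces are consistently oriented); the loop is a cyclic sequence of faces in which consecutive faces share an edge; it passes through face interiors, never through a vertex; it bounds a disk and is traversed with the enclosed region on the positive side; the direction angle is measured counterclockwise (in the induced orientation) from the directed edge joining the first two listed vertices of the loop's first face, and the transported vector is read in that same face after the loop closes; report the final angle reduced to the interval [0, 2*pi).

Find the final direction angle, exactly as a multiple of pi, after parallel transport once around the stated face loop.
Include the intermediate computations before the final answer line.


enclosed vertex P1: corner angles sum to (7/3)*pi, defect = 2*pi - (7/3)*pi = -pi/3
enclosed vertex P3: corner angles sum to (11/12)*pi, defect = 2*pi - (11/12)*pi = (13/12)*pi
holonomy = initial angle + sum of enclosed defects (mod 2*pi), positive in the induced orientation
final angle = (7/6)*pi + (3/4)*pi = (23/12)*pi (mod 2*pi)

Answer: final direction angle = (23/12)*pi


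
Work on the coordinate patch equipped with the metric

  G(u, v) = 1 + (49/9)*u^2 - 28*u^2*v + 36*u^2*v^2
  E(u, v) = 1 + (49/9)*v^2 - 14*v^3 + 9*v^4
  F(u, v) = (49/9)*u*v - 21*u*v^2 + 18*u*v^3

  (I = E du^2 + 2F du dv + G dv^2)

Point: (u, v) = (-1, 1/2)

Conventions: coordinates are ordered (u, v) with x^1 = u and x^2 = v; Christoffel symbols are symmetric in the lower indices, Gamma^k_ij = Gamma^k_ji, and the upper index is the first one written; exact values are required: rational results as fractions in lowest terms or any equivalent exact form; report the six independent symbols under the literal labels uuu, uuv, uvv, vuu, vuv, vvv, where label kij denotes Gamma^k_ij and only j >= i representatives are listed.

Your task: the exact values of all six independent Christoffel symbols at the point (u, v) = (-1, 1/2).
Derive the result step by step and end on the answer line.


E = 169/144, F = 5/18, G = 13/9 at the point
E_u = 0, E_v = -5/9, F_u = -5/18, F_v = 37/18, G_u = -8/9, G_v = 8
EG - F^2 = 233/144;  g^inv = (144/233) * [[13/9, -5/18], [-5/18, 169/144]]
first-kind symbols [ij,l] = (1/2)(d_i g_jl + d_j g_il - d_l g_ij): [uu,u] = E_u/2 = 0, [uu,v] = F_u - E_v/2 = 0, [uv,u] = E_v/2 = -5/18, [uv,v] = G_u/2 = -4/9, [vv,u] = F_v - G_u/2 = 5/2, [vv,v] = G_v/2 = 4
Gamma^u_ij = (G*[ij,u] - F*[ij,v])/(EG - F^2), Gamma^v_ij = (E*[ij,v] - F*[ij,u])/(EG - F^2)

Answer: Gamma_uuu = 0, Gamma_uuv = -40/233, Gamma_uvv = 360/233, Gamma_vuu = 0, Gamma_vuv = -64/233, Gamma_vvv = 576/233


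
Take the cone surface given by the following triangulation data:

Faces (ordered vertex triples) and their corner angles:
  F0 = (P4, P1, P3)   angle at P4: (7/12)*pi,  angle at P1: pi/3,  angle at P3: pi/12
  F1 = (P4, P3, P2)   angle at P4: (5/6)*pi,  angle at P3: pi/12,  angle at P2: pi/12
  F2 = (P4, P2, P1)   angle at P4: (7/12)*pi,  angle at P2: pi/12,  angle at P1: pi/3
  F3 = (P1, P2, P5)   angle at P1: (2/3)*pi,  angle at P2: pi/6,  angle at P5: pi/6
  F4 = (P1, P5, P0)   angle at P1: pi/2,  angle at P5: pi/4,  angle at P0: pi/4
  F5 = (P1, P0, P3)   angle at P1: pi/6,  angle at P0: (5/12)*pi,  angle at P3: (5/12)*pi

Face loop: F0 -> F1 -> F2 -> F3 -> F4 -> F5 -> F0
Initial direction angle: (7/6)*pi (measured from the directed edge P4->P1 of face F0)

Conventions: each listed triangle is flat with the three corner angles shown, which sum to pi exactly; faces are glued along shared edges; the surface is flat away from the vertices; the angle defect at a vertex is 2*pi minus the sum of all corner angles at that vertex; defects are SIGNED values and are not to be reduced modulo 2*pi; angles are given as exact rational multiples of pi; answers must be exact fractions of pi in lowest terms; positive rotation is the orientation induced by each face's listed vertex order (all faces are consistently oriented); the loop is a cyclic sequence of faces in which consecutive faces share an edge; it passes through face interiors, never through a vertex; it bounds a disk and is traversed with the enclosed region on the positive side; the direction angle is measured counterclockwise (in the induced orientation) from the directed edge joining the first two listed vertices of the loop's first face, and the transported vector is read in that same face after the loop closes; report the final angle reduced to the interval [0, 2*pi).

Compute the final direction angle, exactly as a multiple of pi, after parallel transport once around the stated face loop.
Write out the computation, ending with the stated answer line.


enclosed vertex P1: corner angles sum to 2*pi, defect = 2*pi - 2*pi = 0
enclosed vertex P4: corner angles sum to 2*pi, defect = 2*pi - 2*pi = 0
adding the enclosed defects to the starting angle (mod 2*pi, induced orientation) gives the holonomy
final angle = (7/6)*pi + 0 = (7/6)*pi (mod 2*pi)

Answer: final direction angle = (7/6)*pi


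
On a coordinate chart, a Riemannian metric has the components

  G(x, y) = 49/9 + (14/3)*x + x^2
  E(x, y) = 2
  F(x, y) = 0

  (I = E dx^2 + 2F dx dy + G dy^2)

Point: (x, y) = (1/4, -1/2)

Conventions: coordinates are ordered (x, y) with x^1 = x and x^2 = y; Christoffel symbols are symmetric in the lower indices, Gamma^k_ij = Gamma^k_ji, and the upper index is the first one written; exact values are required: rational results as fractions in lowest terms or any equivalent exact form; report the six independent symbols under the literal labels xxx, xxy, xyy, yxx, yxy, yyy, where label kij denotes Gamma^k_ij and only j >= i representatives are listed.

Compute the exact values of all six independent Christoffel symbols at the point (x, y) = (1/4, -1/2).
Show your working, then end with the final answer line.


E = 2, F = 0, G = 961/144 at the point
E_x = 0, E_y = 0, F_x = 0, F_y = 0, G_x = 31/6, G_y = 0
EG - F^2 = 961/72;  g^inv = (72/961) * [[961/144, 0], [0, 2]]
first-kind symbols [ij,l] = (1/2)(d_i g_jl + d_j g_il - d_l g_ij): [xx,x] = E_x/2 = 0, [xx,y] = F_x - E_y/2 = 0, [xy,x] = E_y/2 = 0, [xy,y] = G_x/2 = 31/12, [yy,x] = F_y - G_x/2 = -31/12, [yy,y] = G_y/2 = 0
Gamma^x_ij = (G*[ij,x] - F*[ij,y])/(EG - F^2), Gamma^y_ij = (E*[ij,y] - F*[ij,x])/(EG - F^2)

Answer: Gamma_xxx = 0, Gamma_xxy = 0, Gamma_xyy = -31/24, Gamma_yxx = 0, Gamma_yxy = 12/31, Gamma_yyy = 0


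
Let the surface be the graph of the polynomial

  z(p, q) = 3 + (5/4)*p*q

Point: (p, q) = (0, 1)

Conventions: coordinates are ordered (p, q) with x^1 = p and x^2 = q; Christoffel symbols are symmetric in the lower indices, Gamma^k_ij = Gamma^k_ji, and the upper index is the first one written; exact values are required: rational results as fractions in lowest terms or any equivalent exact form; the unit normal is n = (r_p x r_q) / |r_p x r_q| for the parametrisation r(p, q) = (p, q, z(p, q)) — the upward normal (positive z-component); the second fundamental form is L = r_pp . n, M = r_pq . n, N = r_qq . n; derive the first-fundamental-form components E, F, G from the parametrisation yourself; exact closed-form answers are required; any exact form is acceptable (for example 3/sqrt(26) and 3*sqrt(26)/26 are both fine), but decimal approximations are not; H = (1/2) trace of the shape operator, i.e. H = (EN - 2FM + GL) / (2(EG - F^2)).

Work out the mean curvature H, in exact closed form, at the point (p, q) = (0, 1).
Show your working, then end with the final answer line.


z_p = 5/4, z_q = 0, z_pp = 0, z_pq = 5/4, z_qq = 0
E = 41/16, F = 0, G = 1; answer radicand W^2 = 41/16
unnormalised second-form numerators: l = 0, m = 5/4, n = 0; L = l/sqrt(41/16), and similarly M = m/sqrt(W^2), N = n/sqrt(W^2)
H = (E*n - 2*F*m + G*l) / (2*(EG - F^2)*sqrt(W^2)); E*n - 2*F*m + G*l = 0, EG - F^2 = 41/16, so H = (0)/sqrt(41/16)

Answer: H = 0


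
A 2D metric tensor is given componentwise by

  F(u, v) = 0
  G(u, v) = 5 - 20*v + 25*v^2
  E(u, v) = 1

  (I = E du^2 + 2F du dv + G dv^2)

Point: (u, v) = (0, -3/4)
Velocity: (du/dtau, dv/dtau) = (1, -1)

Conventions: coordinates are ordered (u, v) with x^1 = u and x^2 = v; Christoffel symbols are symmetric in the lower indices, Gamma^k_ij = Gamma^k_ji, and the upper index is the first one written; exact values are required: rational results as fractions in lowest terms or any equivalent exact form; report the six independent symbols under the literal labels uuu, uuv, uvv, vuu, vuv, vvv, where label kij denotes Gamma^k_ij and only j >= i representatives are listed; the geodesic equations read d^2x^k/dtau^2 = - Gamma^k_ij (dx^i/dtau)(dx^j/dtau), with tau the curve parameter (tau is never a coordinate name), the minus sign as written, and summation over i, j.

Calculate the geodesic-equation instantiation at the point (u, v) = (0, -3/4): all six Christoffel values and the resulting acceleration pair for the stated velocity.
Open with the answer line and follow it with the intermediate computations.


Answer: Gamma_uuu = 0, Gamma_uuv = 0, Gamma_uvv = 0, Gamma_vuu = 0, Gamma_vuv = 0, Gamma_vvv = -92/109; accelerations (d^2u/dtau^2, d^2v/dtau^2) = (0, 92/109)

E = 1, F = 0, G = 545/16 at the point
E_u = 0, E_v = 0, F_u = 0, F_v = 0, G_u = 0, G_v = -115/2
EG - F^2 = 545/16;  g^inv = (16/545) * [[545/16, 0], [0, 1]]
first-kind symbols [ij,l] = (1/2)(d_i g_jl + d_j g_il - d_l g_ij): [uu,u] = E_u/2 = 0, [uu,v] = F_u - E_v/2 = 0, [uv,u] = E_v/2 = 0, [uv,v] = G_u/2 = 0, [vv,u] = F_v - G_u/2 = 0, [vv,v] = G_v/2 = -115/4
Gamma^u_ij = (G*[ij,u] - F*[ij,v])/(EG - F^2), Gamma^v_ij = (E*[ij,v] - F*[ij,u])/(EG - F^2)
Gamma_uuu = 0, Gamma_uuv = 0, Gamma_uvv = 0, Gamma_vuu = 0, Gamma_vuv = 0, Gamma_vvv = -92/109
d^2u/dtau^2 = -(Gamma_uuu*(1)^2 + 2*Gamma_uuv*(1)*(-1) + Gamma_uvv*(-1)^2) = 0
d^2v/dtau^2 = -(Gamma_vuu*(1)^2 + 2*Gamma_vuv*(1)*(-1) + Gamma_vvv*(-1)^2) = 92/109


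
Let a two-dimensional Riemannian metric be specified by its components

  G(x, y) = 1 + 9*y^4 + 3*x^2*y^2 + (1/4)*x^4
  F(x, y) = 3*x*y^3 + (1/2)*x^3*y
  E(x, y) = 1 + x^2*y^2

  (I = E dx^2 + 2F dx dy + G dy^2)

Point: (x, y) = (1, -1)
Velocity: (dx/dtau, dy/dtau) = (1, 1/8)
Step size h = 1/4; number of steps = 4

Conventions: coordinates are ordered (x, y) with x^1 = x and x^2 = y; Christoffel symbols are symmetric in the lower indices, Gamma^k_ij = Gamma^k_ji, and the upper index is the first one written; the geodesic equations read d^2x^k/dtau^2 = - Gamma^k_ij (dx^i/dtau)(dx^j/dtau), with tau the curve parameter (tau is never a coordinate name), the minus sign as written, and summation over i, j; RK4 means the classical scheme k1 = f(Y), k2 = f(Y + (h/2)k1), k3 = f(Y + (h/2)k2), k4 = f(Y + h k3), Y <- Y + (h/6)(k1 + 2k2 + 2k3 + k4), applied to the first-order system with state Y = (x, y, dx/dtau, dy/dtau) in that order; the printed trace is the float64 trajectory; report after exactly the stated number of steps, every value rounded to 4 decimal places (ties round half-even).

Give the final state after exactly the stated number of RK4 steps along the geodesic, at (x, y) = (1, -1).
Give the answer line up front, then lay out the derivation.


Answer: x = 1.9757, y = -0.8025, dx/dtau = 0.9601, dy/dtau = 0.2390

f(Y) = (dx/dtau, dy/dtau, -Gamma^x_ij Y'^i Y'^j, -Gamma^y_ij Y'^i Y'^j) with the Gammas evaluated at the stage position; h = 0.250000; intermediate values shown to 6 dp
step 0: x = 1.0000, y = -1.0000, dx/dtau = 1.0000, dy/dtau = 0.1250
step 1:
  k1: at (x, y) = (1.000000, -1.000000), (dx/dtau, dy/dtau) = (1.000000, 0.125000); Gamma_xxx = 0.070175, Gamma_xxy = -0.070175, Gamma_xyy = 0.421053, Gamma_yxx = -0.245614, Gamma_yxy = 0.245614, Gamma_yyy = -1.473684; k1 = (1.000000, 0.125000, -0.059211, 0.207237)
  k2: at (x, y) = (1.125000, -0.984375), (dx/dtau, dy/dtau) = (0.992599, 0.150905); Gamma_xxx = 0.073874, Gamma_xxy = -0.084427, Gamma_xyy = 0.443242, Gamma_yxx = -0.236132, Gamma_yxy = 0.269865, Gamma_yyy = -1.416791; k2 = (0.992599, 0.150905, -0.057585, 0.184068)
  k3: at (x, y) = (1.124075, -0.981137), (dx/dtau, dy/dtau) = (0.992802, 0.148008); Gamma_xxx = 0.074092, Gamma_xxy = -0.084886, Gamma_xyy = 0.444553, Gamma_yxx = -0.236455, Gamma_yxy = 0.270903, Gamma_yyy = -1.418730; k3 = (0.992802, 0.148008, -0.057821, 0.184528)
  k4: at (x, y) = (1.248200, -0.962998), (dx/dtau, dy/dtau) = (0.985545, 0.171132); Gamma_xxx = 0.076525, Gamma_xxy = -0.099189, Gamma_xyy = 0.459150, Gamma_yxx = -0.226714, Gamma_yxy = 0.293858, Gamma_yyy = -1.360282; k4 = (0.985545, 0.171132, -0.054317, 0.160921)
  Y <- Y + (h/6)(k1 + 2k2 + 2k3 + k4): x = 1.2482, y = -0.9628, dx/dtau = 0.9857, dy/dtau = 0.1711
step 2:
  k1: at (x, y) = (1.248181, -0.962752), (dx/dtau, dy/dtau) = (0.985652, 0.171056); Gamma_xxx = 0.076541, Gamma_xxy = -0.099233, Gamma_xyy = 0.459245, Gamma_yxx = -0.226730, Gamma_yxy = 0.293949, Gamma_yyy = -1.360379; k1 = (0.985652, 0.171056, -0.054336, 0.160955)
  k2: at (x, y) = (1.371388, -0.941370), (dx/dtau, dy/dtau) = (0.978860, 0.191176); Gamma_xxx = 0.077811, Gamma_xxy = -0.113354, Gamma_xyy = 0.466864, Gamma_yxx = -0.216913, Gamma_yxy = 0.315999, Gamma_yyy = -1.301479; k2 = (0.978860, 0.191176, -0.049194, 0.137137)
  k3: at (x, y) = (1.370539, -0.938855), (dx/dtau, dy/dtau) = (0.979503, 0.188198); Gamma_xxx = 0.077952, Gamma_xxy = -0.113795, Gamma_xyy = 0.467714, Gamma_yxx = -0.217096, Gamma_yxy = 0.316916, Gamma_yyy = -1.302573; k3 = (0.979503, 0.188198, -0.049401, 0.137582)
  k4: at (x, y) = (1.493057, -0.915702), (dx/dtau, dy/dtau) = (0.973302, 0.205452); Gamma_xxx = 0.078017, Gamma_xxy = -0.127206, Gamma_xyy = 0.468100, Gamma_yxx = -0.207148, Gamma_yxy = 0.337755, Gamma_yyy = -1.242886; k4 = (0.973302, 0.205452, -0.042791, 0.113618)
  Y <- Y + (h/6)(k1 + 2k2 + 2k3 + k4): x = 1.4930, y = -0.9154, dx/dtau = 0.9734, dy/dtau = 0.2054
step 3:
  k1: at (x, y) = (1.493001, -0.915449), (dx/dtau, dy/dtau) = (0.973389, 0.205390); Gamma_xxx = 0.078028, Gamma_xxy = -0.127256, Gamma_xyy = 0.468170, Gamma_yxx = -0.207160, Gamma_yxy = 0.337855, Gamma_yyy = -1.242957; k1 = (0.973389, 0.205390, -0.042797, 0.113624)
  k2: at (x, y) = (1.614675, -0.889776), (dx/dtau, dy/dtau) = (0.968040, 0.219593); Gamma_xxx = 0.077023, Gamma_xxy = -0.139773, Gamma_xyy = 0.462138, Gamma_yxx = -0.197219, Gamma_yxy = 0.357892, Gamma_yyy = -1.183311; k2 = (0.968040, 0.219593, -0.035038, 0.089716)
  k3: at (x, y) = (1.614006, -0.888000), (dx/dtau, dy/dtau) = (0.969009, 0.216605); Gamma_xxx = 0.077090, Gamma_xxy = -0.140117, Gamma_xyy = 0.462541, Gamma_yxx = -0.197300, Gamma_yxy = 0.358607, Gamma_yyy = -1.183800; k3 = (0.969009, 0.216605, -0.035269, 0.090264)
  k4: at (x, y) = (1.735254, -0.861298), (dx/dtau, dy/dtau) = (0.964572, 0.227956); Gamma_xxx = 0.075040, Gamma_xxy = -0.151182, Gamma_xyy = 0.450239, Gamma_yxx = -0.187330, Gamma_yxy = 0.377412, Gamma_yyy = -1.123978; k4 = (0.964572, 0.227956, -0.026729, 0.066727)
  Y <- Y + (h/6)(k1 + 2k2 + 2k3 + k4): x = 1.7352, y = -0.8610, dx/dtau = 0.9646, dy/dtau = 0.2279
step 4:
  k1: at (x, y) = (1.735170, -0.861044), (dx/dtau, dy/dtau) = (0.964633, 0.227903); Gamma_xxx = 0.075046, Gamma_xxy = -0.151233, Gamma_xyy = 0.450277, Gamma_yxx = -0.187337, Gamma_yxy = 0.377520, Gamma_yyy = -1.124021; k1 = (0.964633, 0.227903, -0.026724, 0.066711)
  k2: at (x, y) = (1.855749, -0.832556), (dx/dtau, dy/dtau) = (0.961293, 0.236242); Gamma_xxx = 0.072113, Gamma_xxy = -0.160739, Gamma_xyy = 0.432680, Gamma_yxx = -0.177428, Gamma_yxy = 0.395483, Gamma_yyy = -1.064566; k2 = (0.961293, 0.236242, -0.017780, 0.043745)
  k3: at (x, y) = (1.855332, -0.831513), (dx/dtau, dy/dtau) = (0.962411, 0.233371); Gamma_xxx = 0.072129, Gamma_xxy = -0.160939, Gamma_xyy = 0.432773, Gamma_yxx = -0.177449, Gamma_yxy = 0.395936, Gamma_yyy = -1.064692; k3 = (0.962411, 0.233371, -0.018085, 0.044491)
  k4: at (x, y) = (1.975773, -0.802701), (dx/dtau, dy/dtau) = (0.960112, 0.239026); Gamma_xxx = 0.068417, Gamma_xxy = -0.168403, Gamma_xyy = 0.410503, Gamma_yxx = -0.167589, Gamma_yxy = 0.412505, Gamma_yyy = -1.005535; k4 = (0.960112, 0.239026, -0.009228, 0.022603)
  Y <- Y + (h/6)(k1 + 2k2 + 2k3 + k4): x = 1.9757, y = -0.8025, dx/dtau = 0.9601, dy/dtau = 0.2390


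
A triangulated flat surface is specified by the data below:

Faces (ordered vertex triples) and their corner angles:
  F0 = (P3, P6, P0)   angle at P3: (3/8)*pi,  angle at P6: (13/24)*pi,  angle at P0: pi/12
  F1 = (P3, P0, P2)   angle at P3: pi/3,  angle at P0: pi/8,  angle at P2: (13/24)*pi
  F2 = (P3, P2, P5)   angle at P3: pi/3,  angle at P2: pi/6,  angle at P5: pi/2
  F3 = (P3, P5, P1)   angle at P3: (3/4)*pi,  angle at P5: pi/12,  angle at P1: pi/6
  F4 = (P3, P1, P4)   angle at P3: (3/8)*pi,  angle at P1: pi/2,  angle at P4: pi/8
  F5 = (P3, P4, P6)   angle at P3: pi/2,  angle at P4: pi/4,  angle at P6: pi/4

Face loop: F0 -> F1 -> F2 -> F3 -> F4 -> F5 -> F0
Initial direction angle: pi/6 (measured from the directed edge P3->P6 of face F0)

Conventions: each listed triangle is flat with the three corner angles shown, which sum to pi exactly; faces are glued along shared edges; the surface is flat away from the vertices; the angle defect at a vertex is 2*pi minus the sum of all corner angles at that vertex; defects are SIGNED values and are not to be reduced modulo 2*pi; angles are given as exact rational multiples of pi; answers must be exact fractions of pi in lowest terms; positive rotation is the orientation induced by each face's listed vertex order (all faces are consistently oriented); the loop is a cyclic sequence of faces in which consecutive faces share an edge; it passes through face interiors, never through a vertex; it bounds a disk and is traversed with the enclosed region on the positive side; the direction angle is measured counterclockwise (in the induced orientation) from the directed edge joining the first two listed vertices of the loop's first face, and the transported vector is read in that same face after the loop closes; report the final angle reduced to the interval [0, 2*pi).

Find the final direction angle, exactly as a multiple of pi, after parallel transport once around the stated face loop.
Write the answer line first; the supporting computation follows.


Answer: final direction angle = (3/2)*pi

enclosed vertex P3: corner angles sum to (8/3)*pi, defect = 2*pi - (8/3)*pi = (-2/3)*pi
the final direction is the initial angle plus the enclosed defects, taken mod 2*pi in the induced orientation
final angle = pi/6 - (2/3)*pi = (3/2)*pi (mod 2*pi)


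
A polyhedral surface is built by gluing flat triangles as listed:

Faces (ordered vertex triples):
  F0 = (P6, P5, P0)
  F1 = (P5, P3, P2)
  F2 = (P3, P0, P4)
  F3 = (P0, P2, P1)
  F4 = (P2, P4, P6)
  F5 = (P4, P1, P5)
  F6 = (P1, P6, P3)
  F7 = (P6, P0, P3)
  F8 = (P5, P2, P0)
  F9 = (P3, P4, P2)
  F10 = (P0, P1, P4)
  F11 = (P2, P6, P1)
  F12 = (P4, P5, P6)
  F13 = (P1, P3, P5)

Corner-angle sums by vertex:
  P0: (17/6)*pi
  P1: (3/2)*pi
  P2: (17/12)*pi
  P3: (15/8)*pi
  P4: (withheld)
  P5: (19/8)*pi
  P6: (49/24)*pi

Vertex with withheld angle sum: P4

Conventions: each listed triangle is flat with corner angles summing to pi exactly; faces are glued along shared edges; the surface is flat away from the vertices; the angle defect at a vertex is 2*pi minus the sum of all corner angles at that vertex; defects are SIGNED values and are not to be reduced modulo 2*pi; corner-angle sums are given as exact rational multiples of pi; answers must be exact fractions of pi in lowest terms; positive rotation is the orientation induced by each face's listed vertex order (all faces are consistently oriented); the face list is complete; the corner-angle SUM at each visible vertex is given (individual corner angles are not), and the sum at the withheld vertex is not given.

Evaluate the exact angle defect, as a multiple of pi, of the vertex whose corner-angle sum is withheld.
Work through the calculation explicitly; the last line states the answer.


V = 7, E = 21, F = 14; chi = V - E + F = 0
Gauss-Bonnet: total defect = 2*pi*chi = 0; visible defects sum to -pi/24

Answer: defect(P4) = pi/24


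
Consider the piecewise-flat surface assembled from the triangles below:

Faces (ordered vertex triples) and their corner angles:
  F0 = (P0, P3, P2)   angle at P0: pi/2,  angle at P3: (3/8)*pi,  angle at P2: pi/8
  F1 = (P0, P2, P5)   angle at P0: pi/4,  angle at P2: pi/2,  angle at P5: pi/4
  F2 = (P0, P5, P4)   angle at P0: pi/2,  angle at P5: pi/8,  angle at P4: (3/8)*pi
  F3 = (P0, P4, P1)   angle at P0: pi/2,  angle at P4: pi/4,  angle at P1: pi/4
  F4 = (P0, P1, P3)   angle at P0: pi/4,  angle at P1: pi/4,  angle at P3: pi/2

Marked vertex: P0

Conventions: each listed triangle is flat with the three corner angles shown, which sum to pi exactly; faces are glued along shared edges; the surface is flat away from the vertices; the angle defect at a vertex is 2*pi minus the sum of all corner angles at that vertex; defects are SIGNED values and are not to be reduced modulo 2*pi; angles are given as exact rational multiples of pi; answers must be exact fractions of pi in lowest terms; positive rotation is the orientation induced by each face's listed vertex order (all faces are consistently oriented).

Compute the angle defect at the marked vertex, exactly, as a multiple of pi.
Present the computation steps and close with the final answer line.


Sum of corner angles at P0: 2*pi
defect = 2*pi - 2*pi

Answer: defect(P0) = 0


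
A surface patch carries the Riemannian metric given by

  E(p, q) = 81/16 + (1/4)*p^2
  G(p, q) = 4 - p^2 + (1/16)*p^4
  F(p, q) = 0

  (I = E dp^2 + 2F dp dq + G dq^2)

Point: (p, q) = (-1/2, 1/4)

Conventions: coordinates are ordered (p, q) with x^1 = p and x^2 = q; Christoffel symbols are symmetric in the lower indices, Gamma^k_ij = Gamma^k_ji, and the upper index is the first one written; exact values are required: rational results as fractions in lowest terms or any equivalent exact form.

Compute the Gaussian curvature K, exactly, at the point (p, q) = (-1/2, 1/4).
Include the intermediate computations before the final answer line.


E = 41/8, F = 0, G = 961/256, EG - F^2 = 39401/2048 at the point
E_p = -1/4, E_q = 0, F_p = 0, F_q = 0, G_p = 31/32, G_q = 0
E_qq = 0, F_pq = 0, G_pp = -29/16
K follows from Brioschi's formula, (det M1 - det M2)/(EG - F^2)^2.
M1 = [[-E_qq/2 + F_pq - G_pp/2, E_p/2, F_p - E_q/2], [F_q - G_p/2, E, F], [G_q/2, F, G]] = [[29/32, -1/8, 0], [-31/64, 41/8, 0], [0, 0, 961/256]]; det M1 = 2255467/131072
M2 = [[0, E_q/2, G_p/2], [E_q/2, E, F], [G_p/2, F, G]] = [[0, 0, 31/64], [0, 41/8, 0], [31/64, 0, 961/256]]; det M2 = -39401/32768
det M1 - det M2 = 2413071/131072; K = 2413071/131072 / (39401/2048)^2 = 2592/52111

Answer: K = 2592/52111


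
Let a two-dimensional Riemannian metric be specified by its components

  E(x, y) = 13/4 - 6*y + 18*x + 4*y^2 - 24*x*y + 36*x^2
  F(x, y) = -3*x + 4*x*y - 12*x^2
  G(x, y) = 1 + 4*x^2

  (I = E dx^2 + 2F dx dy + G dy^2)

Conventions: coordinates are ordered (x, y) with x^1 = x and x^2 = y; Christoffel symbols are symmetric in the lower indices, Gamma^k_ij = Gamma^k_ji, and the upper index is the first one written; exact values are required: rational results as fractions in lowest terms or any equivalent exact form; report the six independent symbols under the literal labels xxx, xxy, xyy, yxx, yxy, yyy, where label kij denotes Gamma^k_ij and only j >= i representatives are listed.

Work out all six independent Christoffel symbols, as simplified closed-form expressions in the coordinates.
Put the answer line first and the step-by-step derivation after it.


Answer: Gamma_xxx = (144*x - 48*y + 36)/(160*x^2 - 96*x*y + 72*x + 16*y^2 - 24*y + 13), Gamma_xxy = (-48*x + 16*y - 12)/(160*x^2 - 96*x*y + 72*x + 16*y^2 - 24*y + 13), Gamma_xyy = 0, Gamma_yxx = -48*x/(160*x^2 - 96*x*y + 72*x + 16*y^2 - 24*y + 13), Gamma_yxy = 16*x/(160*x^2 - 96*x*y + 72*x + 16*y^2 - 24*y + 13), Gamma_yyy = 0

E = 13/4 - 6*y + 18*x + 4*y^2 - 24*x*y + 36*x^2; F = -3*x + 4*x*y - 12*x^2; G = 1 + 4*x^2
Gamma^k_ij = (1/2) g^{kl} (d_i g_jl + d_j g_il - d_l g_ij), with g^inv = (1/(EG-F^2)) [[G, -F], [-F, E]]
first partials: E_x = 18 - 24*y + 72*x, E_y = -6 + 8*y - 24*x, F_x = -3 + 4*y - 24*x, F_y = 4*x, G_x = 8*x, G_y = 0
D = EG - F^2 = 13/4 - 6*y + 18*x + 4*y^2 - 24*x*y + 40*x^2
expanded: Gamma^x_xx = (G E_x - 2F F_x + F E_y)/(2D), Gamma^x_xy = (G E_y - F G_x)/(2D), Gamma^x_yy = (2G F_y - G G_x - F G_y)/(2D), Gamma^y_xx = (2E F_x - E E_y - F E_x)/(2D), Gamma^y_xy = (E G_x - F E_y)/(2D), Gamma^y_yy = (E G_y - 2F F_y + F G_x)/(2D); substitute and cancel common factors


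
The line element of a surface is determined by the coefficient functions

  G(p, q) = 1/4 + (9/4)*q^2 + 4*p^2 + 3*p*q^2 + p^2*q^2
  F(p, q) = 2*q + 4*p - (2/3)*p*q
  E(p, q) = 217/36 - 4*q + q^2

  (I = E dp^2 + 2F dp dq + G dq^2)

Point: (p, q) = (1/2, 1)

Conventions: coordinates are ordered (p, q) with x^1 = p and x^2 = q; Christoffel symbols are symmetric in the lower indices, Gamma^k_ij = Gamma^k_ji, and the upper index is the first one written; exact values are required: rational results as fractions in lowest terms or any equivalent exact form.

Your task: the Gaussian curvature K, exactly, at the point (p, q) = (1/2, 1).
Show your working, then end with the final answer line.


E = 109/36, F = 11/3, G = 21/4, EG - F^2 = 353/144 at the point
E_p = 0, E_q = -2, F_p = 10/3, F_q = 5/3, G_p = 8, G_q = 8
E_qq = 2, F_pq = -2/3, G_pp = 10
The intrinsic route: Brioschi's K = (det M1 - det M2)/(EG - F^2)^2.
M1 = [[-E_qq/2 + F_pq - G_pp/2, E_p/2, F_p - E_q/2], [F_q - G_p/2, E, F], [G_q/2, F, G]] = [[-20/3, 0, 13/3], [-7/3, 109/36, 11/3], [4, 11/3, 21/4]]; det M1 = -11437/108
M2 = [[0, E_q/2, G_p/2], [E_q/2, E, F], [G_p/2, F, G]] = [[0, -1, 4], [-1, 109/36, 11/3], [4, 11/3, 21/4]]; det M2 = -2989/36
det M1 - det M2 = -1235/54; K = -1235/54 / (353/144)^2 = -474240/124609

Answer: K = -474240/124609


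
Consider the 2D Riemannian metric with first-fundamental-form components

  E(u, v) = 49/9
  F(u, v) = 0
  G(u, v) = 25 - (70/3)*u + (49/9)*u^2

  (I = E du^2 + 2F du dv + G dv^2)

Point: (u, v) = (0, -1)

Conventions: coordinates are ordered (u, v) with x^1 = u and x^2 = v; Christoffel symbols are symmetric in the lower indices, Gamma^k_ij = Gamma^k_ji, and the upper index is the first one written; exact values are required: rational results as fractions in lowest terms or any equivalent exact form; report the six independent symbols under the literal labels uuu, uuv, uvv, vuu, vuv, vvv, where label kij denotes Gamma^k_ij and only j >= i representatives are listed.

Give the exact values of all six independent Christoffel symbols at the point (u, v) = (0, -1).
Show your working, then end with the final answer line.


E = 49/9, F = 0, G = 25 at the point
E_u = 0, E_v = 0, F_u = 0, F_v = 0, G_u = -70/3, G_v = 0
EG - F^2 = 1225/9;  g^inv = (9/1225) * [[25, 0], [0, 49/9]]
first-kind symbols [ij,l] = (1/2)(d_i g_jl + d_j g_il - d_l g_ij): [uu,u] = E_u/2 = 0, [uu,v] = F_u - E_v/2 = 0, [uv,u] = E_v/2 = 0, [uv,v] = G_u/2 = -35/3, [vv,u] = F_v - G_u/2 = 35/3, [vv,v] = G_v/2 = 0
Gamma^u_ij = (G*[ij,u] - F*[ij,v])/(EG - F^2), Gamma^v_ij = (E*[ij,v] - F*[ij,u])/(EG - F^2)

Answer: Gamma_uuu = 0, Gamma_uuv = 0, Gamma_uvv = 15/7, Gamma_vuu = 0, Gamma_vuv = -7/15, Gamma_vvv = 0
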